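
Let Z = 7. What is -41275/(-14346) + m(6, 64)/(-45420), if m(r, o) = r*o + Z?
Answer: 311516869/108599220 ≈ 2.8685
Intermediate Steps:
m(r, o) = 7 + o*r (m(r, o) = r*o + 7 = o*r + 7 = 7 + o*r)
-41275/(-14346) + m(6, 64)/(-45420) = -41275/(-14346) + (7 + 64*6)/(-45420) = -41275*(-1/14346) + (7 + 384)*(-1/45420) = 41275/14346 + 391*(-1/45420) = 41275/14346 - 391/45420 = 311516869/108599220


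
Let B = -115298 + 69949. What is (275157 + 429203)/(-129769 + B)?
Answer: -352180/87559 ≈ -4.0222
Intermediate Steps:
B = -45349
(275157 + 429203)/(-129769 + B) = (275157 + 429203)/(-129769 - 45349) = 704360/(-175118) = 704360*(-1/175118) = -352180/87559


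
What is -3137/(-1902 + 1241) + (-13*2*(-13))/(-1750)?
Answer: 2633166/578375 ≈ 4.5527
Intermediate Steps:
-3137/(-1902 + 1241) + (-13*2*(-13))/(-1750) = -3137/(-661) - 26*(-13)*(-1/1750) = -3137*(-1/661) + 338*(-1/1750) = 3137/661 - 169/875 = 2633166/578375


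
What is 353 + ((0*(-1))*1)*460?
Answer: 353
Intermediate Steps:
353 + ((0*(-1))*1)*460 = 353 + (0*1)*460 = 353 + 0*460 = 353 + 0 = 353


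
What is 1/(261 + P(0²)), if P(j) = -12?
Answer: 1/249 ≈ 0.0040161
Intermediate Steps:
1/(261 + P(0²)) = 1/(261 - 12) = 1/249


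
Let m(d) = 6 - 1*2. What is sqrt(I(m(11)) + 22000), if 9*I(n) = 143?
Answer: sqrt(198143)/3 ≈ 148.38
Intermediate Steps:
m(d) = 4 (m(d) = 6 - 2 = 4)
I(n) = 143/9 (I(n) = (1/9)*143 = 143/9)
sqrt(I(m(11)) + 22000) = sqrt(143/9 + 22000) = sqrt(198143/9) = sqrt(198143)/3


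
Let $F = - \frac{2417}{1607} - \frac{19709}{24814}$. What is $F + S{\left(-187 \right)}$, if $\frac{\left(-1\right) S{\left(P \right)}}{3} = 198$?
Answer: $- \frac{23778050013}{39876098} \approx -596.3$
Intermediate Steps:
$F = - \frac{91647801}{39876098}$ ($F = \left(-2417\right) \frac{1}{1607} - \frac{19709}{24814} = - \frac{2417}{1607} - \frac{19709}{24814} = - \frac{91647801}{39876098} \approx -2.2983$)
$S{\left(P \right)} = -594$ ($S{\left(P \right)} = \left(-3\right) 198 = -594$)
$F + S{\left(-187 \right)} = - \frac{91647801}{39876098} - 594 = - \frac{23778050013}{39876098}$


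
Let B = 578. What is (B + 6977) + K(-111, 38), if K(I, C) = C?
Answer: 7593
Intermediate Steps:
(B + 6977) + K(-111, 38) = (578 + 6977) + 38 = 7555 + 38 = 7593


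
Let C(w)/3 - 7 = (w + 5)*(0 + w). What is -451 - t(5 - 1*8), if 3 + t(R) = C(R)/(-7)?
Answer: -3133/7 ≈ -447.57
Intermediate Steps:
C(w) = 21 + 3*w*(5 + w) (C(w) = 21 + 3*((w + 5)*(0 + w)) = 21 + 3*((5 + w)*w) = 21 + 3*(w*(5 + w)) = 21 + 3*w*(5 + w))
t(R) = -6 - 15*R/7 - 3*R²/7 (t(R) = -3 + (21 + 3*R² + 15*R)/(-7) = -3 + (21 + 3*R² + 15*R)*(-⅐) = -3 + (-3 - 15*R/7 - 3*R²/7) = -6 - 15*R/7 - 3*R²/7)
-451 - t(5 - 1*8) = -451 - (-6 - 15*(5 - 1*8)/7 - 3*(5 - 1*8)²/7) = -451 - (-6 - 15*(5 - 8)/7 - 3*(5 - 8)²/7) = -451 - (-6 - 15/7*(-3) - 3/7*(-3)²) = -451 - (-6 + 45/7 - 3/7*9) = -451 - (-6 + 45/7 - 27/7) = -451 - 1*(-24/7) = -451 + 24/7 = -3133/7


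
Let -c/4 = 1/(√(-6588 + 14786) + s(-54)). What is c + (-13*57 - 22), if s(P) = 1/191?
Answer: -228191353067/299071237 - 145924*√8198/299071237 ≈ -763.04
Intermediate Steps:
s(P) = 1/191
c = -4/(1/191 + √8198) (c = -4/(√(-6588 + 14786) + 1/191) = -4/(√8198 + 1/191) = -4/(1/191 + √8198) ≈ -0.044175)
c + (-13*57 - 22) = (764/299071237 - 145924*√8198/299071237) + (-13*57 - 22) = (764/299071237 - 145924*√8198/299071237) + (-741 - 22) = (764/299071237 - 145924*√8198/299071237) - 763 = -228191353067/299071237 - 145924*√8198/299071237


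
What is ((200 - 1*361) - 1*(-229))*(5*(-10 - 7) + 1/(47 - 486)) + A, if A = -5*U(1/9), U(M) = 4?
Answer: -2546268/439 ≈ -5800.2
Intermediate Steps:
A = -20 (A = -5*4 = -20)
((200 - 1*361) - 1*(-229))*(5*(-10 - 7) + 1/(47 - 486)) + A = ((200 - 1*361) - 1*(-229))*(5*(-10 - 7) + 1/(47 - 486)) - 20 = ((200 - 361) + 229)*(5*(-17) + 1/(-439)) - 20 = (-161 + 229)*(-85 - 1/439) - 20 = 68*(-37316/439) - 20 = -2537488/439 - 20 = -2546268/439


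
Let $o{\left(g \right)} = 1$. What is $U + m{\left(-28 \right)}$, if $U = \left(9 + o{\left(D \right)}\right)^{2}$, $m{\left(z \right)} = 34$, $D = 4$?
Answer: $134$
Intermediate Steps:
$U = 100$ ($U = \left(9 + 1\right)^{2} = 10^{2} = 100$)
$U + m{\left(-28 \right)} = 100 + 34 = 134$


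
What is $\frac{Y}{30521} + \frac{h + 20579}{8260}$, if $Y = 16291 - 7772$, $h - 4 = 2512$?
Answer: $\frac{155049887}{50420692} \approx 3.0751$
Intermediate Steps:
$h = 2516$ ($h = 4 + 2512 = 2516$)
$Y = 8519$
$\frac{Y}{30521} + \frac{h + 20579}{8260} = \frac{8519}{30521} + \frac{2516 + 20579}{8260} = 8519 \cdot \frac{1}{30521} + 23095 \cdot \frac{1}{8260} = \frac{8519}{30521} + \frac{4619}{1652} = \frac{155049887}{50420692}$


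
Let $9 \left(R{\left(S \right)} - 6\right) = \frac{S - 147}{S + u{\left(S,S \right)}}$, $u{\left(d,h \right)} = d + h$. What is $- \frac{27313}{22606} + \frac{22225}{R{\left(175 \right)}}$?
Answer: $\frac{84755414837}{22911181} \approx 3699.3$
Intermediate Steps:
$R{\left(S \right)} = 6 + \frac{-147 + S}{27 S}$ ($R{\left(S \right)} = 6 + \frac{\left(S - 147\right) \frac{1}{S + \left(S + S\right)}}{9} = 6 + \frac{\left(-147 + S\right) \frac{1}{S + 2 S}}{9} = 6 + \frac{\left(-147 + S\right) \frac{1}{3 S}}{9} = 6 + \frac{\frac{1}{3} \frac{1}{S} \left(-147 + S\right)}{9} = 6 + \frac{-147 + S}{27 S}$)
$- \frac{27313}{22606} + \frac{22225}{R{\left(175 \right)}} = - \frac{27313}{22606} + \frac{22225}{\frac{1}{27} \cdot \frac{1}{175} \left(-147 + 163 \cdot 175\right)} = \left(-27313\right) \frac{1}{22606} + \frac{22225}{\frac{1}{27} \cdot \frac{1}{175} \left(-147 + 28525\right)} = - \frac{27313}{22606} + \frac{22225}{\frac{1}{27} \cdot \frac{1}{175} \cdot 28378} = - \frac{27313}{22606} + \frac{22225}{\frac{4054}{675}} = - \frac{27313}{22606} + 22225 \cdot \frac{675}{4054} = - \frac{27313}{22606} + \frac{15001875}{4054} = \frac{84755414837}{22911181}$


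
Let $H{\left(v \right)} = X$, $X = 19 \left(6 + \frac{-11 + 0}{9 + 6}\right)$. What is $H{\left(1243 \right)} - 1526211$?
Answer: $- \frac{22891664}{15} \approx -1.5261 \cdot 10^{6}$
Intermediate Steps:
$X = \frac{1501}{15}$ ($X = 19 \left(6 - \frac{11}{15}\right) = 19 \cdot \frac{79}{15} = \frac{1501}{15} \approx 100.07$)
$H{\left(v \right)} = \frac{1501}{15}$
$H{\left(1243 \right)} - 1526211 = \frac{1501}{15} - 1526211 = - \frac{22891664}{15}$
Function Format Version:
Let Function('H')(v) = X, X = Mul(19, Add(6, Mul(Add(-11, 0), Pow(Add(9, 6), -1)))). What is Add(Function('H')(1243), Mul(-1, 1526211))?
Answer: Rational(-22891664, 15) ≈ -1.5261e+6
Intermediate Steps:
X = Rational(1501, 15) (X = Mul(19, Add(6, Mul(-11, Pow(15, -1)))) = Mul(19, Add(6, Mul(-11, Rational(1, 15)))) = Mul(19, Add(6, Rational(-11, 15))) = Mul(19, Rational(79, 15)) = Rational(1501, 15) ≈ 100.07)
Function('H')(v) = Rational(1501, 15)
Add(Function('H')(1243), Mul(-1, 1526211)) = Add(Rational(1501, 15), Mul(-1, 1526211)) = Add(Rational(1501, 15), -1526211) = Rational(-22891664, 15)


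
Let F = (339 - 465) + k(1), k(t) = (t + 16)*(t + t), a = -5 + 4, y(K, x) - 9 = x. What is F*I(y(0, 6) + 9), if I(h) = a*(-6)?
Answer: -552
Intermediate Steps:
y(K, x) = 9 + x
a = -1
k(t) = 2*t*(16 + t) (k(t) = (16 + t)*(2*t) = 2*t*(16 + t))
F = -92 (F = (339 - 465) + 2*1*(16 + 1) = -126 + 2*1*17 = -126 + 34 = -92)
I(h) = 6 (I(h) = -1*(-6) = 6)
F*I(y(0, 6) + 9) = -92*6 = -552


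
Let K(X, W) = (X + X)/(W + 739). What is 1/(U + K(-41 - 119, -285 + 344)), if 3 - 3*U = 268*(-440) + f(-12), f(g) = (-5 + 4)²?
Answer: 133/5227822 ≈ 2.5441e-5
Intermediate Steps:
f(g) = 1 (f(g) = (-1)² = 1)
K(X, W) = 2*X/(739 + W) (K(X, W) = (2*X)/(739 + W) = 2*X/(739 + W))
U = 117922/3 (U = 1 - (268*(-440) + 1)/3 = 1 - (-117920 + 1)/3 = 1 - ⅓*(-117919) = 1 + 117919/3 = 117922/3 ≈ 39307.)
1/(U + K(-41 - 119, -285 + 344)) = 1/(117922/3 + 2*(-41 - 119)/(739 + (-285 + 344))) = 1/(117922/3 + 2*(-160)/(739 + 59)) = 1/(117922/3 + 2*(-160)/798) = 1/(117922/3 + 2*(-160)*(1/798)) = 1/(117922/3 - 160/399) = 1/(5227822/133) = 133/5227822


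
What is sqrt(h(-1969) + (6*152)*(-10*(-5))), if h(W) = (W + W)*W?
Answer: sqrt(7799522) ≈ 2792.8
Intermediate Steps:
h(W) = 2*W**2 (h(W) = (2*W)*W = 2*W**2)
sqrt(h(-1969) + (6*152)*(-10*(-5))) = sqrt(2*(-1969)**2 + (6*152)*(-10*(-5))) = sqrt(2*3876961 + 912*50) = sqrt(7753922 + 45600) = sqrt(7799522)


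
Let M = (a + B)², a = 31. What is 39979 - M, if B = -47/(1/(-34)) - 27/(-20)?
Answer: -1047224849/400 ≈ -2.6181e+6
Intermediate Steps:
B = 31987/20 (B = -47/(-1/34) - 27*(-1/20) = -47*(-34) + 27/20 = 1598 + 27/20 = 31987/20 ≈ 1599.3)
M = 1063216449/400 (M = (31 + 31987/20)² = (32607/20)² = 1063216449/400 ≈ 2.6580e+6)
39979 - M = 39979 - 1*1063216449/400 = 39979 - 1063216449/400 = -1047224849/400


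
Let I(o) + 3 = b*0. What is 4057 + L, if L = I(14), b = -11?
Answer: 4054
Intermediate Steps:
I(o) = -3 (I(o) = -3 - 11*0 = -3 + 0 = -3)
L = -3
4057 + L = 4057 - 3 = 4054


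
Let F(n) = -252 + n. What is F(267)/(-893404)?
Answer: -15/893404 ≈ -1.6790e-5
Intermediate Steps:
F(267)/(-893404) = (-252 + 267)/(-893404) = 15*(-1/893404) = -15/893404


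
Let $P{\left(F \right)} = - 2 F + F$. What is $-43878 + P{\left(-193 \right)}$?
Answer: $-43685$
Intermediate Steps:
$P{\left(F \right)} = - F$
$-43878 + P{\left(-193 \right)} = -43878 - -193 = -43878 + 193 = -43685$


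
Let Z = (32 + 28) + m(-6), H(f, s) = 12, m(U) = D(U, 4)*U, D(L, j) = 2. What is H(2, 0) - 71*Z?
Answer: -3396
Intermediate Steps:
m(U) = 2*U
Z = 48 (Z = (32 + 28) + 2*(-6) = 60 - 12 = 48)
H(2, 0) - 71*Z = 12 - 71*48 = 12 - 3408 = -3396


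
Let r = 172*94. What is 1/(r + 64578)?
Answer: 1/80746 ≈ 1.2385e-5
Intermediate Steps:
r = 16168
1/(r + 64578) = 1/(16168 + 64578) = 1/80746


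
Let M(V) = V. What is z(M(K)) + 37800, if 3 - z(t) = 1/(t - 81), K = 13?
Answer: 2570605/68 ≈ 37803.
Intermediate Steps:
z(t) = 3 - 1/(-81 + t) (z(t) = 3 - 1/(t - 81) = 3 - 1/(-81 + t))
z(M(K)) + 37800 = (-244 + 3*13)/(-81 + 13) + 37800 = (-244 + 39)/(-68) + 37800 = -1/68*(-205) + 37800 = 205/68 + 37800 = 2570605/68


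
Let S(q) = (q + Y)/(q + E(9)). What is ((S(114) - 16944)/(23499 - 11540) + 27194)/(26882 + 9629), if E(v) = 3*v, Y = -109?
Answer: 45852650387/61565541909 ≈ 0.74478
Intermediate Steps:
S(q) = (-109 + q)/(27 + q) (S(q) = (q - 109)/(q + 3*9) = (-109 + q)/(q + 27) = (-109 + q)/(27 + q))
((S(114) - 16944)/(23499 - 11540) + 27194)/(26882 + 9629) = (((-109 + 114)/(27 + 114) - 16944)/(23499 - 11540) + 27194)/(26882 + 9629) = ((5/141 - 16944)/11959 + 27194)/36511 = (((1/141)*5 - 16944)*(1/11959) + 27194)*(1/36511) = ((5/141 - 16944)*(1/11959) + 27194)*(1/36511) = (-2389099/141*1/11959 + 27194)*(1/36511) = (-2389099/1686219 + 27194)*(1/36511) = (45852650387/1686219)*(1/36511) = 45852650387/61565541909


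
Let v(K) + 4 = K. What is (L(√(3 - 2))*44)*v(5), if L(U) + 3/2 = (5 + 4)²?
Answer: 3498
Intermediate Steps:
v(K) = -4 + K
L(U) = 159/2 (L(U) = -3/2 + (5 + 4)² = -3/2 + 9² = -3/2 + 81 = 159/2)
(L(√(3 - 2))*44)*v(5) = ((159/2)*44)*(-4 + 5) = 3498*1 = 3498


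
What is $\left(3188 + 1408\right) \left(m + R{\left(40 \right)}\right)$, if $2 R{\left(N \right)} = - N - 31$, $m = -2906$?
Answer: $-13519134$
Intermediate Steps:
$R{\left(N \right)} = - \frac{31}{2} - \frac{N}{2}$ ($R{\left(N \right)} = \frac{- N - 31}{2} = \frac{-31 - N}{2} = - \frac{31}{2} - \frac{N}{2}$)
$\left(3188 + 1408\right) \left(m + R{\left(40 \right)}\right) = \left(3188 + 1408\right) \left(-2906 - \frac{71}{2}\right) = 4596 \left(-2906 - \frac{71}{2}\right) = 4596 \left(- \frac{5883}{2}\right) = -13519134$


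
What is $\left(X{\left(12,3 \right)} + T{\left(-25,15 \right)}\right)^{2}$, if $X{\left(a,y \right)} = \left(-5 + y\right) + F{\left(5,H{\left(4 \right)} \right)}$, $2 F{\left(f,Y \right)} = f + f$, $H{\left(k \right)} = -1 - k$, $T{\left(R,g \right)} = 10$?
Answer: $169$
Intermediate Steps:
$F{\left(f,Y \right)} = f$ ($F{\left(f,Y \right)} = \frac{f + f}{2} = \frac{2 f}{2} = f$)
$X{\left(a,y \right)} = y$ ($X{\left(a,y \right)} = \left(-5 + y\right) + 5 = y$)
$\left(X{\left(12,3 \right)} + T{\left(-25,15 \right)}\right)^{2} = \left(3 + 10\right)^{2} = 13^{2} = 169$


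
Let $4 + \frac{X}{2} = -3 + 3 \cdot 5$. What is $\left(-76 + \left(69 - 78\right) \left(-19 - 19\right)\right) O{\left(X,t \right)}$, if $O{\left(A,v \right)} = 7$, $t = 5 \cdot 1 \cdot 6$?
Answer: $1862$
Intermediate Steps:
$X = 16$ ($X = -8 + 2 \left(-3 + 3 \cdot 5\right) = -8 + 2 \left(-3 + 15\right) = -8 + 2 \cdot 12 = -8 + 24 = 16$)
$t = 30$ ($t = 5 \cdot 6 = 30$)
$\left(-76 + \left(69 - 78\right) \left(-19 - 19\right)\right) O{\left(X,t \right)} = \left(-76 + \left(69 - 78\right) \left(-19 - 19\right)\right) 7 = \left(-76 - -342\right) 7 = \left(-76 + 342\right) 7 = 266 \cdot 7 = 1862$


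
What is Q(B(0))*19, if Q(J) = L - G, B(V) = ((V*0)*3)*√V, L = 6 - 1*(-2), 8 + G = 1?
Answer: 285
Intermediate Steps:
G = -7 (G = -8 + 1 = -7)
L = 8 (L = 6 + 2 = 8)
B(V) = 0 (B(V) = (0*3)*√V = 0*√V = 0)
Q(J) = 15 (Q(J) = 8 - 1*(-7) = 8 + 7 = 15)
Q(B(0))*19 = 15*19 = 285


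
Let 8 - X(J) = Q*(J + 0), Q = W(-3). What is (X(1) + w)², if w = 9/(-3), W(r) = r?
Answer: 64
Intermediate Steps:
Q = -3
X(J) = 8 + 3*J (X(J) = 8 - (-3)*(J + 0) = 8 - (-3)*J = 8 + 3*J)
w = -3 (w = 9*(-⅓) = -3)
(X(1) + w)² = ((8 + 3*1) - 3)² = ((8 + 3) - 3)² = (11 - 3)² = 8² = 64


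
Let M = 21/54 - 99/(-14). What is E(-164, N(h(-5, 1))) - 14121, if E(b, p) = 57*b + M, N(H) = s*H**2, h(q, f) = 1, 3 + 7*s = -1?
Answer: -1478077/63 ≈ -23462.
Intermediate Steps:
s = -4/7 (s = -3/7 + (1/7)*(-1) = -3/7 - 1/7 = -4/7 ≈ -0.57143)
N(H) = -4*H**2/7
M = 470/63 (M = 21*(1/54) - 99*(-1/14) = 7/18 + 99/14 = 470/63 ≈ 7.4603)
E(b, p) = 470/63 + 57*b (E(b, p) = 57*b + 470/63 = 470/63 + 57*b)
E(-164, N(h(-5, 1))) - 14121 = (470/63 + 57*(-164)) - 14121 = (470/63 - 9348) - 14121 = -588454/63 - 14121 = -1478077/63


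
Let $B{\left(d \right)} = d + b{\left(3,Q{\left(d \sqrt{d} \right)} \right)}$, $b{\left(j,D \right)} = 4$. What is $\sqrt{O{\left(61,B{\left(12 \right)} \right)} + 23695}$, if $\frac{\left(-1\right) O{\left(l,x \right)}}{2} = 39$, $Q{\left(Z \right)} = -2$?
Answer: $\sqrt{23617} \approx 153.68$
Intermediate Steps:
$B{\left(d \right)} = 4 + d$ ($B{\left(d \right)} = d + 4 = 4 + d$)
$O{\left(l,x \right)} = -78$ ($O{\left(l,x \right)} = \left(-2\right) 39 = -78$)
$\sqrt{O{\left(61,B{\left(12 \right)} \right)} + 23695} = \sqrt{-78 + 23695} = \sqrt{23617}$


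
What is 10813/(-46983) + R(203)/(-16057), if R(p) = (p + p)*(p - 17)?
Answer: -3721592569/754406031 ≈ -4.9331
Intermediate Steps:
R(p) = 2*p*(-17 + p) (R(p) = (2*p)*(-17 + p) = 2*p*(-17 + p))
10813/(-46983) + R(203)/(-16057) = 10813/(-46983) + (2*203*(-17 + 203))/(-16057) = 10813*(-1/46983) + (2*203*186)*(-1/16057) = -10813/46983 + 75516*(-1/16057) = -10813/46983 - 75516/16057 = -3721592569/754406031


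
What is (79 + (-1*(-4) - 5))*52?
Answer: 4056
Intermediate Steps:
(79 + (-1*(-4) - 5))*52 = (79 + (4 - 5))*52 = (79 - 1)*52 = 78*52 = 4056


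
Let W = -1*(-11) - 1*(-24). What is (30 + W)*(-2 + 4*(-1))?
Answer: -390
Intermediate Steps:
W = 35 (W = 11 + 24 = 35)
(30 + W)*(-2 + 4*(-1)) = (30 + 35)*(-2 + 4*(-1)) = 65*(-2 - 4) = 65*(-6) = -390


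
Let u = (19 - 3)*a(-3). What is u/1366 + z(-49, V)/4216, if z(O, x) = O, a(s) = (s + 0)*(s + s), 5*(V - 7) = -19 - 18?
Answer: 573637/2879528 ≈ 0.19921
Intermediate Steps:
V = -⅖ (V = 7 + (-19 - 18)/5 = 7 + (⅕)*(-37) = 7 - 37/5 = -⅖ ≈ -0.40000)
a(s) = 2*s² (a(s) = s*(2*s) = 2*s²)
u = 288 (u = (19 - 3)*(2*(-3)²) = 16*(2*9) = 16*18 = 288)
u/1366 + z(-49, V)/4216 = 288/1366 - 49/4216 = 288*(1/1366) - 49*1/4216 = 144/683 - 49/4216 = 573637/2879528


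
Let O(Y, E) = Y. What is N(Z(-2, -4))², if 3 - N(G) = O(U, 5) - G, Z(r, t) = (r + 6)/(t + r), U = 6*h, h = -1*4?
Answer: 6241/9 ≈ 693.44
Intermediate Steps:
h = -4
U = -24 (U = 6*(-4) = -24)
Z(r, t) = (6 + r)/(r + t)
N(G) = 27 + G (N(G) = 3 - (-24 - G) = 3 + (24 + G) = 27 + G)
N(Z(-2, -4))² = (27 + (6 - 2)/(-2 - 4))² = (27 + 4/(-6))² = (27 - ⅙*4)² = (27 - ⅔)² = (79/3)² = 6241/9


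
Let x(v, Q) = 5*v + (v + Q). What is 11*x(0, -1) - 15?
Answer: -26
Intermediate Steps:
x(v, Q) = Q + 6*v (x(v, Q) = 5*v + (Q + v) = Q + 6*v)
11*x(0, -1) - 15 = 11*(-1 + 6*0) - 15 = 11*(-1 + 0) - 15 = 11*(-1) - 15 = -11 - 15 = -26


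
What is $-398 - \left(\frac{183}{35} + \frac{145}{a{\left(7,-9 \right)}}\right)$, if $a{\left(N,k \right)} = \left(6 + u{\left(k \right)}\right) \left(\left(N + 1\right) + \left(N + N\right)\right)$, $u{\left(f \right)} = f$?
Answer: $- \frac{926383}{2310} \approx -401.03$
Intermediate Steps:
$a{\left(N,k \right)} = \left(1 + 3 N\right) \left(6 + k\right)$ ($a{\left(N,k \right)} = \left(6 + k\right) \left(\left(N + 1\right) + \left(N + N\right)\right) = \left(6 + k\right) \left(\left(1 + N\right) + 2 N\right) = \left(6 + k\right) \left(1 + 3 N\right) = \left(1 + 3 N\right) \left(6 + k\right)$)
$-398 - \left(\frac{183}{35} + \frac{145}{a{\left(7,-9 \right)}}\right) = -398 - \left(\frac{183}{35} + \frac{145}{6 - 9 + 18 \cdot 7 + 3 \cdot 7 \left(-9\right)}\right) = -398 - \left(\frac{183}{35} + \frac{145}{6 - 9 + 126 - 189}\right) = -398 - \left(\frac{183}{35} + \frac{145}{-66}\right) = -398 - \frac{7003}{2310} = - \frac{926383}{2310}$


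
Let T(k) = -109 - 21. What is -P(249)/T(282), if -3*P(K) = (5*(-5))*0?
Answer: 0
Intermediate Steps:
T(k) = -130
P(K) = 0 (P(K) = -5*(-5)*0/3 = -(-25)*0/3 = -⅓*0 = 0)
-P(249)/T(282) = -0/(-130) = -0*(-1)/130 = -1*0 = 0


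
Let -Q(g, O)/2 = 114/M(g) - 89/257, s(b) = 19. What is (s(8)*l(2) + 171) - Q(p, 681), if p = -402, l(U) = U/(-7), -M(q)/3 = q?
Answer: 59688379/361599 ≈ 165.07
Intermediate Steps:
M(q) = -3*q
l(U) = -U/7 (l(U) = U*(-1/7) = -U/7)
Q(g, O) = 178/257 + 76/g (Q(g, O) = -2*(114/((-3*g)) - 89/257) = -2*(114*(-1/(3*g)) - 89*1/257) = -2*(-38/g - 89/257) = -2*(-89/257 - 38/g) = 178/257 + 76/g)
(s(8)*l(2) + 171) - Q(p, 681) = (19*(-1/7*2) + 171) - (178/257 + 76/(-402)) = (19*(-2/7) + 171) - (178/257 + 76*(-1/402)) = (-38/7 + 171) - (178/257 - 38/201) = 1159/7 - 1*26012/51657 = 1159/7 - 26012/51657 = 59688379/361599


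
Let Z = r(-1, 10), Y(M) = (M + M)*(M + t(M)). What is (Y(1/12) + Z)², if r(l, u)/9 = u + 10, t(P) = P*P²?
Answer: 3483392968225/107495424 ≈ 32405.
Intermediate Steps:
t(P) = P³
Y(M) = 2*M*(M + M³) (Y(M) = (M + M)*(M + M³) = (2*M)*(M + M³) = 2*M*(M + M³))
r(l, u) = 90 + 9*u (r(l, u) = 9*(u + 10) = 9*(10 + u) = 90 + 9*u)
Z = 180 (Z = 90 + 9*10 = 90 + 90 = 180)
(Y(1/12) + Z)² = (2*(1/12)²*(1 + (1/12)²) + 180)² = (2*(1/144)*(1 + 1/144) + 180)² = (2*(1/144)*(145/144) + 180)² = (145/10368 + 180)² = (1866385/10368)² = 3483392968225/107495424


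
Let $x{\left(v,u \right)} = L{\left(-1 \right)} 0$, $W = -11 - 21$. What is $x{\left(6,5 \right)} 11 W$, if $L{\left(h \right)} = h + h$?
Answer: $0$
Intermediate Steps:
$W = -32$ ($W = -11 - 21 = -32$)
$L{\left(h \right)} = 2 h$
$x{\left(v,u \right)} = 0$ ($x{\left(v,u \right)} = 2 \left(-1\right) 0 = \left(-2\right) 0 = 0$)
$x{\left(6,5 \right)} 11 W = 0 \cdot 11 \left(-32\right) = 0 \left(-32\right) = 0$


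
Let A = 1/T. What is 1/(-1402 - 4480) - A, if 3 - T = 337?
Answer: 1387/491147 ≈ 0.0028240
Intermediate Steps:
T = -334 (T = 3 - 1*337 = 3 - 337 = -334)
A = -1/334 (A = 1/(-334) = -1/334 ≈ -0.0029940)
1/(-1402 - 4480) - A = 1/(-1402 - 4480) - 1*(-1/334) = 1/(-5882) + 1/334 = -1/5882 + 1/334 = 1387/491147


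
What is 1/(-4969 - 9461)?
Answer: -1/14430 ≈ -6.9300e-5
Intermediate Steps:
1/(-4969 - 9461) = 1/(-14430) = -1/14430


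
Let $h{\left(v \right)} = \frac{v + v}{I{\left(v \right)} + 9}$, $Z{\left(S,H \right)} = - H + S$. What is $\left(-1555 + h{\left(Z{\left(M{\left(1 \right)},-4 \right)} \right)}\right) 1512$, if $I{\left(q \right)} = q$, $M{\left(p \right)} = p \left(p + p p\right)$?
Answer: $- \frac{11749752}{5} \approx -2.35 \cdot 10^{6}$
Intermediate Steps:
$M{\left(p \right)} = p \left(p + p^{2}\right)$
$Z{\left(S,H \right)} = S - H$
$h{\left(v \right)} = \frac{2 v}{9 + v}$ ($h{\left(v \right)} = \frac{v + v}{v + 9} = \frac{2 v}{9 + v}$)
$\left(-1555 + h{\left(Z{\left(M{\left(1 \right)},-4 \right)} \right)}\right) 1512 = \left(-1555 + \frac{2 \left(1^{2} \left(1 + 1\right) - -4\right)}{9 + \left(1^{2} \left(1 + 1\right) - -4\right)}\right) 1512 = \left(-1555 + \frac{2 \left(1 \cdot 2 + 4\right)}{9 + \left(1 \cdot 2 + 4\right)}\right) 1512 = \left(-1555 + \frac{2 \left(2 + 4\right)}{9 + \left(2 + 4\right)}\right) 1512 = \left(-1555 + 2 \cdot 6 \frac{1}{9 + 6}\right) 1512 = \left(-1555 + 2 \cdot 6 \cdot \frac{1}{15}\right) 1512 = \left(-1555 + \frac{4}{5}\right) 1512 = \left(- \frac{7771}{5}\right) 1512 = - \frac{11749752}{5}$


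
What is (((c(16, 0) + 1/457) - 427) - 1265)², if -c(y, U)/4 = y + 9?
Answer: 670667637249/208849 ≈ 3.2113e+6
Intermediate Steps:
c(y, U) = -36 - 4*y (c(y, U) = -4*(y + 9) = -4*(9 + y) = -36 - 4*y)
(((c(16, 0) + 1/457) - 427) - 1265)² = ((((-36 - 4*16) + 1/457) - 427) - 1265)² = ((((-36 - 64) + 1/457) - 427) - 1265)² = (((-100 + 1/457) - 427) - 1265)² = ((-45699/457 - 427) - 1265)² = (-240838/457 - 1265)² = (-818943/457)² = 670667637249/208849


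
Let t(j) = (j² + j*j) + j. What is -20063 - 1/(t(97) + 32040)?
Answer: -1022310166/50955 ≈ -20063.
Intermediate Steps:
t(j) = j + 2*j² (t(j) = (j² + j²) + j = 2*j² + j = j + 2*j²)
-20063 - 1/(t(97) + 32040) = -20063 - 1/(97*(1 + 2*97) + 32040) = -20063 - 1/(97*(1 + 194) + 32040) = -20063 - 1/(97*195 + 32040) = -20063 - 1/(18915 + 32040) = -20063 - 1/50955 = -1022310166/50955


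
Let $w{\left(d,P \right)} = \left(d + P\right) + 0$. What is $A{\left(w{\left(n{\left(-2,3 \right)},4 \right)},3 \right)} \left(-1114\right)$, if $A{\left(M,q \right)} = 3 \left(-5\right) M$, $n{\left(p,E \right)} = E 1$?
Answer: $116970$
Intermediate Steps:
$n{\left(p,E \right)} = E$
$w{\left(d,P \right)} = P + d$ ($w{\left(d,P \right)} = \left(P + d\right) + 0 = P + d$)
$A{\left(M,q \right)} = - 15 M$
$A{\left(w{\left(n{\left(-2,3 \right)},4 \right)},3 \right)} \left(-1114\right) = - 15 \left(4 + 3\right) \left(-1114\right) = \left(-15\right) 7 \left(-1114\right) = \left(-105\right) \left(-1114\right) = 116970$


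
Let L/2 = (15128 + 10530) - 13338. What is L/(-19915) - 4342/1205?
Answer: -3318918/685645 ≈ -4.8406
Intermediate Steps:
L = 24640 (L = 2*((15128 + 10530) - 13338) = 2*(25658 - 13338) = 2*12320 = 24640)
L/(-19915) - 4342/1205 = 24640/(-19915) - 4342/1205 = 24640*(-1/19915) - 4342*1/1205 = -704/569 - 4342/1205 = -3318918/685645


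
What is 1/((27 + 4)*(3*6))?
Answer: 1/558 ≈ 0.0017921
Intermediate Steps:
1/((27 + 4)*(3*6)) = 1/(31*18) = 1/558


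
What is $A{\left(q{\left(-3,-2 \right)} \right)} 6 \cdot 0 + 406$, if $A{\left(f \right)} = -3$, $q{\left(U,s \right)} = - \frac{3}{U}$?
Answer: $406$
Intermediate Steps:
$A{\left(q{\left(-3,-2 \right)} \right)} 6 \cdot 0 + 406 = \left(-3\right) 6 \cdot 0 + 406 = \left(-18\right) 0 + 406 = 0 + 406 = 406$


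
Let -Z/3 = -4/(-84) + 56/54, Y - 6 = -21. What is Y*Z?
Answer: 1025/21 ≈ 48.810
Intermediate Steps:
Y = -15 (Y = 6 - 21 = -15)
Z = -205/63 (Z = -3*(-4/(-84) + 56/54) = -3*(-4*(-1/84) + 56*(1/54)) = -3*(1/21 + 28/27) = -3*205/189 = -205/63 ≈ -3.2540)
Y*Z = -15*(-205/63) = 1025/21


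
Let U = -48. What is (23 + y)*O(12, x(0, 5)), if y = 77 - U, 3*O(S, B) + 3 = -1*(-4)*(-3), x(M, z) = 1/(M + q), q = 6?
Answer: -740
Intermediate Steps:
x(M, z) = 1/(6 + M) (x(M, z) = 1/(M + 6) = 1/(6 + M))
O(S, B) = -5 (O(S, B) = -1 + (-1*(-4)*(-3))/3 = -1 + (4*(-3))/3 = -1 + (⅓)*(-12) = -1 - 4 = -5)
y = 125 (y = 77 - 1*(-48) = 77 + 48 = 125)
(23 + y)*O(12, x(0, 5)) = (23 + 125)*(-5) = 148*(-5) = -740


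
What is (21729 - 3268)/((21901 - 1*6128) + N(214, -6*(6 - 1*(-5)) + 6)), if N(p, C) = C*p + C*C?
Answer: 18461/6533 ≈ 2.8258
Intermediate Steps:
N(p, C) = C**2 + C*p (N(p, C) = C*p + C**2 = C**2 + C*p)
(21729 - 3268)/((21901 - 1*6128) + N(214, -6*(6 - 1*(-5)) + 6)) = (21729 - 3268)/((21901 - 1*6128) + (-6*(6 - 1*(-5)) + 6)*((-6*(6 - 1*(-5)) + 6) + 214)) = 18461/((21901 - 6128) + (-6*(6 + 5) + 6)*((-6*(6 + 5) + 6) + 214)) = 18461/(15773 + (-6*11 + 6)*((-6*11 + 6) + 214)) = 18461/(15773 + (-66 + 6)*((-66 + 6) + 214)) = 18461/(15773 - 60*(-60 + 214)) = 18461/(15773 - 60*154) = 18461/(15773 - 9240) = 18461/6533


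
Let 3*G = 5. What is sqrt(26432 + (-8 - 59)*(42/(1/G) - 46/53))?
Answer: 4*sqrt(3827289)/53 ≈ 147.65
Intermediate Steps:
G = 5/3 (G = (1/3)*5 = 5/3 ≈ 1.6667)
sqrt(26432 + (-8 - 59)*(42/(1/G) - 46/53)) = sqrt(26432 + (-8 - 59)*(42/(1/(5/3)) - 46/53)) = sqrt(26432 - 67*(42/(3/5) - 46*1/53)) = sqrt(26432 - 67*(42*(5/3) - 46/53)) = sqrt(26432 - 67*(70 - 46/53)) = sqrt(26432 - 67*3664/53) = sqrt(26432 - 245488/53) = sqrt(1155408/53) = 4*sqrt(3827289)/53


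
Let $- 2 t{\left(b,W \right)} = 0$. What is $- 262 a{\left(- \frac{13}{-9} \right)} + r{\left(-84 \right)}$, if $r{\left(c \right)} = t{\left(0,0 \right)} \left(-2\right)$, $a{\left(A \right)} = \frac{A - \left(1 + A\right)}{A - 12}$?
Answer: $- \frac{2358}{95} \approx -24.821$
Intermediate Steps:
$t{\left(b,W \right)} = 0$ ($t{\left(b,W \right)} = \left(- \frac{1}{2}\right) 0 = 0$)
$a{\left(A \right)} = - \frac{1}{-12 + A}$
$r{\left(c \right)} = 0$ ($r{\left(c \right)} = 0 \left(-2\right) = 0$)
$- 262 a{\left(- \frac{13}{-9} \right)} + r{\left(-84 \right)} = - 262 \left(- \frac{1}{-12 - \frac{13}{-9}}\right) + 0 = - 262 \left(- \frac{1}{-12 - - \frac{13}{9}}\right) + 0 = - 262 \left(- \frac{1}{-12 + \frac{13}{9}}\right) + 0 = - 262 \left(- \frac{1}{- \frac{95}{9}}\right) + 0 = - 262 \left(\left(-1\right) \left(- \frac{9}{95}\right)\right) + 0 = \left(-262\right) \frac{9}{95} + 0 = - \frac{2358}{95} + 0 = - \frac{2358}{95}$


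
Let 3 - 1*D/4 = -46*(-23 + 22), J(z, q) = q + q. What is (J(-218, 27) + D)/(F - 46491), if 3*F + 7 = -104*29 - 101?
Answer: 354/142597 ≈ 0.0024825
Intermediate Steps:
J(z, q) = 2*q
D = -172 (D = 12 - (-184)*(-23 + 22) = 12 - (-184)*(-1) = 12 - 4*46 = 12 - 184 = -172)
F = -3124/3 (F = -7/3 + (-104*29 - 101)/3 = -7/3 + (-3016 - 101)/3 = -7/3 + (⅓)*(-3117) = -7/3 - 1039 = -3124/3 ≈ -1041.3)
(J(-218, 27) + D)/(F - 46491) = (2*27 - 172)/(-3124/3 - 46491) = (54 - 172)/(-142597/3) = -118*(-3/142597) = 354/142597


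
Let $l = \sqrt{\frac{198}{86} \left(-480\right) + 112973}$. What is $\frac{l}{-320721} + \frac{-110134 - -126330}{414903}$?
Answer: $\frac{16196}{414903} - \frac{\sqrt{206843717}}{13791003} \approx 0.037993$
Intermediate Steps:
$l = \frac{\sqrt{206843717}}{43}$ ($l = \sqrt{198 \cdot \frac{1}{86} \left(-480\right) + 112973} = \sqrt{\frac{99}{43} \left(-480\right) + 112973} = \sqrt{- \frac{47520}{43} + 112973} = \sqrt{\frac{4810319}{43}} = \frac{\sqrt{206843717}}{43} \approx 334.47$)
$\frac{l}{-320721} + \frac{-110134 - -126330}{414903} = \frac{\frac{1}{43} \sqrt{206843717}}{-320721} + \frac{-110134 - -126330}{414903} = \frac{\sqrt{206843717}}{43} \left(- \frac{1}{320721}\right) + \left(-110134 + 126330\right) \frac{1}{414903} = - \frac{\sqrt{206843717}}{13791003} + 16196 \cdot \frac{1}{414903} = - \frac{\sqrt{206843717}}{13791003} + \frac{16196}{414903} = \frac{16196}{414903} - \frac{\sqrt{206843717}}{13791003}$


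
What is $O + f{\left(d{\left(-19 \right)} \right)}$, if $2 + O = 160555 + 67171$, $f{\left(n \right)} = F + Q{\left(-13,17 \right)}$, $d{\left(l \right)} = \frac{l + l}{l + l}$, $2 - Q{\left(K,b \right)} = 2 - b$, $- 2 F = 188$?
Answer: $227647$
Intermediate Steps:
$F = -94$ ($F = \left(- \frac{1}{2}\right) 188 = -94$)
$Q{\left(K,b \right)} = b$ ($Q{\left(K,b \right)} = 2 - \left(2 - b\right) = 2 + \left(-2 + b\right) = b$)
$d{\left(l \right)} = 1$ ($d{\left(l \right)} = \frac{2 l}{2 l} = 2 l \frac{1}{2 l} = 1$)
$f{\left(n \right)} = -77$ ($f{\left(n \right)} = -94 + 17 = -77$)
$O = 227724$ ($O = -2 + \left(160555 + 67171\right) = -2 + 227726 = 227724$)
$O + f{\left(d{\left(-19 \right)} \right)} = 227724 - 77 = 227647$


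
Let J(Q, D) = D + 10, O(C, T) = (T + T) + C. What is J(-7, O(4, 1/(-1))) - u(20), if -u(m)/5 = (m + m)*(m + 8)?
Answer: 5612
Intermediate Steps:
O(C, T) = C + 2*T (O(C, T) = 2*T + C = C + 2*T)
J(Q, D) = 10 + D
u(m) = -10*m*(8 + m) (u(m) = -5*(m + m)*(m + 8) = -5*2*m*(8 + m) = -10*m*(8 + m))
J(-7, O(4, 1/(-1))) - u(20) = (10 + (4 + 2/(-1))) - (-10)*20*(8 + 20) = (10 + (4 + 2*(-1))) - (-10)*20*28 = (10 + (4 - 2)) - 1*(-5600) = (10 + 2) + 5600 = 12 + 5600 = 5612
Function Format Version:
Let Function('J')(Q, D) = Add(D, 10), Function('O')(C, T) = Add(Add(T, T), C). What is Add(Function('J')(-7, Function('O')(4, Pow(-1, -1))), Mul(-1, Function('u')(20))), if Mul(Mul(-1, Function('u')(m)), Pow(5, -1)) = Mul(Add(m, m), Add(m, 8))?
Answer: 5612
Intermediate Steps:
Function('O')(C, T) = Add(C, Mul(2, T)) (Function('O')(C, T) = Add(Mul(2, T), C) = Add(C, Mul(2, T)))
Function('J')(Q, D) = Add(10, D)
Function('u')(m) = Mul(-10, m, Add(8, m)) (Function('u')(m) = Mul(-5, Mul(Add(m, m), Add(m, 8))) = Mul(-5, Mul(Mul(2, m), Add(8, m))) = Mul(-5, Mul(2, m, Add(8, m))) = Mul(-10, m, Add(8, m)))
Add(Function('J')(-7, Function('O')(4, Pow(-1, -1))), Mul(-1, Function('u')(20))) = Add(Add(10, Add(4, Mul(2, Pow(-1, -1)))), Mul(-1, Mul(-10, 20, Add(8, 20)))) = Add(Add(10, Add(4, Mul(2, -1))), Mul(-1, Mul(-10, 20, 28))) = Add(Add(10, Add(4, -2)), Mul(-1, -5600)) = Add(Add(10, 2), 5600) = Add(12, 5600) = 5612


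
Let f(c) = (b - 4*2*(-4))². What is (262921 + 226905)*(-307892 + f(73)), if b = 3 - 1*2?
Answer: -150280086278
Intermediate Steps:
b = 1 (b = 3 - 2 = 1)
f(c) = 1089 (f(c) = (1 - 4*2*(-4))² = (1 - 8*(-4))² = (1 + 32)² = 33² = 1089)
(262921 + 226905)*(-307892 + f(73)) = (262921 + 226905)*(-307892 + 1089) = 489826*(-306803) = -150280086278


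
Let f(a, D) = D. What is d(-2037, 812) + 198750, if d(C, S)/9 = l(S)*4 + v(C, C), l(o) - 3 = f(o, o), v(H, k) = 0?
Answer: 228090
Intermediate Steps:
l(o) = 3 + o
d(C, S) = 108 + 36*S (d(C, S) = 9*((3 + S)*4 + 0) = 9*((12 + 4*S) + 0) = 9*(12 + 4*S) = 108 + 36*S)
d(-2037, 812) + 198750 = (108 + 36*812) + 198750 = (108 + 29232) + 198750 = 29340 + 198750 = 228090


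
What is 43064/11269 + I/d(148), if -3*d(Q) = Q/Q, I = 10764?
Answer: -363855484/11269 ≈ -32288.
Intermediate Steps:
d(Q) = -⅓ (d(Q) = -Q/(3*Q) = -⅓*1 = -⅓)
43064/11269 + I/d(148) = 43064/11269 + 10764/(-⅓) = 43064*(1/11269) + 10764*(-3) = 43064/11269 - 32292 = -363855484/11269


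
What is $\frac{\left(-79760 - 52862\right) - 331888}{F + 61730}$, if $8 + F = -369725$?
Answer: $\frac{464510}{308003} \approx 1.5081$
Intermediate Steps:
$F = -369733$ ($F = -8 - 369725 = -369733$)
$\frac{\left(-79760 - 52862\right) - 331888}{F + 61730} = \frac{\left(-79760 - 52862\right) - 331888}{-369733 + 61730} = \frac{\left(-79760 - 52862\right) - 331888}{-308003} = \left(-132622 - 331888\right) \left(- \frac{1}{308003}\right) = \left(-464510\right) \left(- \frac{1}{308003}\right) = \frac{464510}{308003}$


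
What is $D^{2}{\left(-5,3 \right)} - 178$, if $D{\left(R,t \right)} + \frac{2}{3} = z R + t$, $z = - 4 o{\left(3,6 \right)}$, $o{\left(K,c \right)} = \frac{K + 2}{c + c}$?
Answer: $- \frac{578}{9} \approx -64.222$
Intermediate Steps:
$o{\left(K,c \right)} = \frac{2 + K}{2 c}$
$z = - \frac{5}{3}$ ($z = - 4 \frac{2 + 3}{2 \cdot 6} = - 4 \cdot \frac{1}{2} \cdot \frac{1}{6} \cdot 5 = \left(-4\right) \frac{5}{12} = - \frac{5}{3} \approx -1.6667$)
$D{\left(R,t \right)} = - \frac{2}{3} + t - \frac{5 R}{3}$ ($D{\left(R,t \right)} = - \frac{2}{3} - \left(- t + \frac{5 R}{3}\right) = - \frac{2}{3} + t - \frac{5 R}{3}$)
$D^{2}{\left(-5,3 \right)} - 178 = \left(- \frac{2}{3} + 3 - - \frac{25}{3}\right)^{2} - 178 = \left(- \frac{2}{3} + 3 + \frac{25}{3}\right)^{2} - 178 = \left(\frac{32}{3}\right)^{2} - 178 = \frac{1024}{9} - 178 = - \frac{578}{9}$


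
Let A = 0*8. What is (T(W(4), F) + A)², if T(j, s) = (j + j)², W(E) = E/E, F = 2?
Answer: 16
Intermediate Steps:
W(E) = 1
T(j, s) = 4*j² (T(j, s) = (2*j)² = 4*j²)
A = 0
(T(W(4), F) + A)² = (4*1² + 0)² = (4*1 + 0)² = (4 + 0)² = 4² = 16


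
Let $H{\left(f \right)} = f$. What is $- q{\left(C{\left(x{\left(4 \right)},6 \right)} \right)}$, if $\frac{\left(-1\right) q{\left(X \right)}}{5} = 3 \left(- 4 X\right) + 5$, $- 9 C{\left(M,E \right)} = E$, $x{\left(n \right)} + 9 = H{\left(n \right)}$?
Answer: $65$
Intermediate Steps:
$x{\left(n \right)} = -9 + n$
$C{\left(M,E \right)} = - \frac{E}{9}$
$q{\left(X \right)} = -25 + 60 X$ ($q{\left(X \right)} = - 5 \left(3 \left(- 4 X\right) + 5\right) = - 5 \left(- 12 X + 5\right) = - 5 \left(5 - 12 X\right) = -25 + 60 X$)
$- q{\left(C{\left(x{\left(4 \right)},6 \right)} \right)} = - (-25 + 60 \left(\left(- \frac{1}{9}\right) 6\right)) = - (-25 + 60 \left(- \frac{2}{3}\right)) = - (-25 - 40) = \left(-1\right) \left(-65\right) = 65$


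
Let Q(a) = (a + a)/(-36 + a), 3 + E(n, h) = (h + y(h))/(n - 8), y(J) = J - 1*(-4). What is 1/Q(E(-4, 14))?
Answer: 125/34 ≈ 3.6765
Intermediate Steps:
y(J) = 4 + J (y(J) = J + 4 = 4 + J)
E(n, h) = -3 + (4 + 2*h)/(-8 + n) (E(n, h) = -3 + (h + (4 + h))/(n - 8) = -3 + (4 + 2*h)/(-8 + n))
Q(a) = 2*a/(-36 + a) (Q(a) = (2*a)/(-36 + a) = 2*a/(-36 + a))
1/Q(E(-4, 14)) = 1/(2*((28 - 3*(-4) + 2*14)/(-8 - 4))/(-36 + (28 - 3*(-4) + 2*14)/(-8 - 4))) = 1/(2*((28 + 12 + 28)/(-12))/(-36 + (28 + 12 + 28)/(-12))) = 1/(2*(-1/12*68)/(-36 - 1/12*68)) = 1/(2*(-17/3)/(-36 - 17/3)) = 1/(2*(-17/3)/(-125/3)) = 1/(2*(-17/3)*(-3/125)) = 1/(34/125) = 125/34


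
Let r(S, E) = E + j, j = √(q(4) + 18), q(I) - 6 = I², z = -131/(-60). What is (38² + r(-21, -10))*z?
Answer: 31309/10 + 131*√10/30 ≈ 3144.7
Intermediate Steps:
z = 131/60 (z = -131*(-1/60) = 131/60 ≈ 2.1833)
q(I) = 6 + I²
j = 2*√10 (j = √((6 + 4²) + 18) = √((6 + 16) + 18) = √(22 + 18) = √40 = 2*√10 ≈ 6.3246)
r(S, E) = E + 2*√10
(38² + r(-21, -10))*z = (38² + (-10 + 2*√10))*(131/60) = (1444 + (-10 + 2*√10))*(131/60) = (1434 + 2*√10)*(131/60) = 31309/10 + 131*√10/30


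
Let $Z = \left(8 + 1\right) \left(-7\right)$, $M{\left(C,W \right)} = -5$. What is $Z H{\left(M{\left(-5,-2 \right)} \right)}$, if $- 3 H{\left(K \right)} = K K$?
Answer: $525$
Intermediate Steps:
$H{\left(K \right)} = - \frac{K^{2}}{3}$ ($H{\left(K \right)} = - \frac{K K}{3} = - \frac{K^{2}}{3}$)
$Z = -63$ ($Z = 9 \left(-7\right) = -63$)
$Z H{\left(M{\left(-5,-2 \right)} \right)} = - 63 \left(- \frac{\left(-5\right)^{2}}{3}\right) = - 63 \left(\left(- \frac{1}{3}\right) 25\right) = \left(-63\right) \left(- \frac{25}{3}\right) = 525$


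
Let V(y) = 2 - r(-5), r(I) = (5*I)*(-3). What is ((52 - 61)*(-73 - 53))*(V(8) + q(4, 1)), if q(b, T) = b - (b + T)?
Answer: -83916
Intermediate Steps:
r(I) = -15*I
V(y) = -73 (V(y) = 2 - (-15)*(-5) = 2 - 1*75 = 2 - 75 = -73)
q(b, T) = -T (q(b, T) = b - (T + b) = b + (-T - b) = -T)
((52 - 61)*(-73 - 53))*(V(8) + q(4, 1)) = ((52 - 61)*(-73 - 53))*(-73 - 1*1) = (-9*(-126))*(-73 - 1) = 1134*(-74) = -83916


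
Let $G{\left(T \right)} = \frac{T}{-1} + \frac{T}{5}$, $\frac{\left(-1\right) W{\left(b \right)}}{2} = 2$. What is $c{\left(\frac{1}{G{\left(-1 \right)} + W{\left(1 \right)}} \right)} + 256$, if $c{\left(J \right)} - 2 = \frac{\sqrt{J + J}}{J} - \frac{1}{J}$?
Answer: $\frac{1306}{5} - \frac{4 i \sqrt{10}}{5} \approx 261.2 - 2.5298 i$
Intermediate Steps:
$W{\left(b \right)} = -4$ ($W{\left(b \right)} = \left(-2\right) 2 = -4$)
$G{\left(T \right)} = - \frac{4 T}{5}$ ($G{\left(T \right)} = T \left(-1\right) + T \frac{1}{5} = - T + \frac{T}{5} = - \frac{4 T}{5}$)
$c{\left(J \right)} = 2 - \frac{1}{J} + \frac{\sqrt{2}}{\sqrt{J}}$ ($c{\left(J \right)} = 2 + \left(\frac{\sqrt{J + J}}{J} - \frac{1}{J}\right) = 2 + \left(\frac{\sqrt{2 J}}{J} - \frac{1}{J}\right) = 2 + \left(\frac{\sqrt{2} \sqrt{J}}{J} - \frac{1}{J}\right) = 2 - \left(\frac{1}{J} - \frac{\sqrt{2}}{\sqrt{J}}\right) = 2 - \frac{1}{J} + \frac{\sqrt{2}}{\sqrt{J}}$)
$c{\left(\frac{1}{G{\left(-1 \right)} + W{\left(1 \right)}} \right)} + 256 = \left(2 - \frac{1}{\frac{1}{\left(- \frac{4}{5}\right) \left(-1\right) - 4}} + \frac{\sqrt{2}}{\frac{1}{4} i \sqrt{5}}\right) + 256 = \left(2 - \frac{1}{\frac{1}{\frac{4}{5} - 4}} + \frac{\sqrt{2}}{\frac{1}{4} i \sqrt{5}}\right) + 256 = \left(2 - \frac{1}{\frac{1}{- \frac{16}{5}}} + \frac{\sqrt{2}}{\frac{1}{4} i \sqrt{5}}\right) + 256 = \left(2 - \frac{1}{- \frac{5}{16}} + \frac{\sqrt{2}}{\frac{1}{4} i \sqrt{5}}\right) + 256 = \left(2 - - \frac{16}{5} + \sqrt{2} \left(- \frac{4 i \sqrt{5}}{5}\right)\right) + 256 = \left(2 + \frac{16}{5} - \frac{4 i \sqrt{10}}{5}\right) + 256 = \left(\frac{26}{5} - \frac{4 i \sqrt{10}}{5}\right) + 256 = \frac{1306}{5} - \frac{4 i \sqrt{10}}{5}$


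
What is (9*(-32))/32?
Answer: -9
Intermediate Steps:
(9*(-32))/32 = -288*1/32 = -9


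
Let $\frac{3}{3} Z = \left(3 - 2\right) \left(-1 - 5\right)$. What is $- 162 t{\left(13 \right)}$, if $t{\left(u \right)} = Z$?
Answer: $972$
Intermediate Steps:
$Z = -6$ ($Z = \left(3 - 2\right) \left(-1 - 5\right) = 1 \left(-6\right) = -6$)
$t{\left(u \right)} = -6$
$- 162 t{\left(13 \right)} = \left(-162\right) \left(-6\right) = 972$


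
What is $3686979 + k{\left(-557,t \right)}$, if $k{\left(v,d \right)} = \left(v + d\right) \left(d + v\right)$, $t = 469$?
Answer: $3694723$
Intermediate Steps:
$k{\left(v,d \right)} = \left(d + v\right)^{2}$ ($k{\left(v,d \right)} = \left(d + v\right) \left(d + v\right) = \left(d + v\right)^{2}$)
$3686979 + k{\left(-557,t \right)} = 3686979 + \left(469 - 557\right)^{2} = 3686979 + \left(-88\right)^{2} = 3686979 + 7744 = 3694723$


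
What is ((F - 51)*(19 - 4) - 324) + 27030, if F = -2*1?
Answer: 25911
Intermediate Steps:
F = -2
((F - 51)*(19 - 4) - 324) + 27030 = ((-2 - 51)*(19 - 4) - 324) + 27030 = (-53*15 - 324) + 27030 = (-795 - 324) + 27030 = -1119 + 27030 = 25911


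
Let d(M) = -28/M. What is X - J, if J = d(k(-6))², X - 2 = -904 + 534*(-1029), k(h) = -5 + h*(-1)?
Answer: -551172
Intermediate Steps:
k(h) = -5 - h
X = -550388 (X = 2 + (-904 + 534*(-1029)) = 2 + (-904 - 549486) = 2 - 550390 = -550388)
J = 784 (J = (-28/(-5 - 1*(-6)))² = (-28/(-5 + 6))² = (-28/1)² = (-28*1)² = (-28)² = 784)
X - J = -550388 - 1*784 = -550388 - 784 = -551172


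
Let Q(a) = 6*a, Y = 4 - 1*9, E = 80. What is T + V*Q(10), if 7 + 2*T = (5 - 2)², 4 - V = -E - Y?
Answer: 4741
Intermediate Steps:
Y = -5 (Y = 4 - 9 = -5)
V = 79 (V = 4 - (-1*80 - 1*(-5)) = 4 - (-80 + 5) = 4 - 1*(-75) = 4 + 75 = 79)
T = 1 (T = -7/2 + (5 - 2)²/2 = -7/2 + (½)*3² = -7/2 + (½)*9 = -7/2 + 9/2 = 1)
T + V*Q(10) = 1 + 79*(6*10) = 1 + 79*60 = 1 + 4740 = 4741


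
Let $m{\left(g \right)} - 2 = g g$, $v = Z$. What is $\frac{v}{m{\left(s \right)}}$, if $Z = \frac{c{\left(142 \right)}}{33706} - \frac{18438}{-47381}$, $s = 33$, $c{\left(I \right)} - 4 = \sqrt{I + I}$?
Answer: $\frac{310830376}{871176584363} + \frac{\sqrt{71}}{18386623} \approx 0.00035725$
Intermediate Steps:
$c{\left(I \right)} = 4 + \sqrt{2} \sqrt{I}$ ($c{\left(I \right)} = 4 + \sqrt{I + I} = 4 + \sqrt{2 I} = 4 + \sqrt{2} \sqrt{I}$)
$Z = \frac{310830376}{798511993} + \frac{\sqrt{71}}{16853}$ ($Z = \frac{4 + \sqrt{2} \sqrt{142}}{33706} - \frac{18438}{-47381} = \left(4 + 2 \sqrt{71}\right) \frac{1}{33706} - - \frac{18438}{47381} = \left(\frac{2}{16853} + \frac{\sqrt{71}}{16853}\right) + \frac{18438}{47381} = \frac{310830376}{798511993} + \frac{\sqrt{71}}{16853} \approx 0.38976$)
$v = \frac{310830376}{798511993} + \frac{\sqrt{71}}{16853} \approx 0.38976$
$m{\left(g \right)} = 2 + g^{2}$ ($m{\left(g \right)} = 2 + g g = 2 + g^{2}$)
$\frac{v}{m{\left(s \right)}} = \frac{\frac{310830376}{798511993} + \frac{\sqrt{71}}{16853}}{2 + 33^{2}} = \frac{\frac{310830376}{798511993} + \frac{\sqrt{71}}{16853}}{2 + 1089} = \frac{\frac{310830376}{798511993} + \frac{\sqrt{71}}{16853}}{1091} = \left(\frac{310830376}{798511993} + \frac{\sqrt{71}}{16853}\right) \frac{1}{1091} = \frac{310830376}{871176584363} + \frac{\sqrt{71}}{18386623}$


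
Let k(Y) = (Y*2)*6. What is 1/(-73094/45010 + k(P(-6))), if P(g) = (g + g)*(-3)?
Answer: 3215/1383659 ≈ 0.0023235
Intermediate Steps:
P(g) = -6*g (P(g) = (2*g)*(-3) = -6*g)
k(Y) = 12*Y (k(Y) = (2*Y)*6 = 12*Y)
1/(-73094/45010 + k(P(-6))) = 1/(-73094/45010 + 12*(-6*(-6))) = 1/(-73094*1/45010 + 12*36) = 1/(-5221/3215 + 432) = 1/(1383659/3215) = 3215/1383659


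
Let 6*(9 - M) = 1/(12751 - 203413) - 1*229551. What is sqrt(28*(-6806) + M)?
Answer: I*sqrt(5536427508528545)/190662 ≈ 390.26*I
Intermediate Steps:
M = 43776948511/1143972 (M = 9 - (1/(12751 - 203413) - 1*229551)/6 = 9 - (1/(-190662) - 229551)/6 = 9 - (-1/190662 - 229551)/6 = 9 - 1/6*(-43766652763/190662) = 9 + 43766652763/1143972 = 43776948511/1143972 ≈ 38268.)
sqrt(28*(-6806) + M) = sqrt(28*(-6806) + 43776948511/1143972) = sqrt(-190568 + 43776948511/1143972) = sqrt(-174227507585/1143972) = I*sqrt(5536427508528545)/190662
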